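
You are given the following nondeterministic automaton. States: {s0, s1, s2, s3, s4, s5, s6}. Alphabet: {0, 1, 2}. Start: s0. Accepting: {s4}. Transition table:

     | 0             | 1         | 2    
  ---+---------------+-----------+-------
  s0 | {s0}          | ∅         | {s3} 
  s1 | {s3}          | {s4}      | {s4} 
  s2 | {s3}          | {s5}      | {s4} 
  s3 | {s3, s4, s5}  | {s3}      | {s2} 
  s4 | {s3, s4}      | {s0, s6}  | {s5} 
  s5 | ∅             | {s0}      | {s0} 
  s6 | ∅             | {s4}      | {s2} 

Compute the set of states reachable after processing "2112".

{s2}

Start in {s0}.
Read '2': s0→{s3}; now {s3}.
Read '1': s3→{s3}; now {s3}.
Read '1': s3→{s3}; now {s3}.
Read '2': s3→{s2}; now {s2}.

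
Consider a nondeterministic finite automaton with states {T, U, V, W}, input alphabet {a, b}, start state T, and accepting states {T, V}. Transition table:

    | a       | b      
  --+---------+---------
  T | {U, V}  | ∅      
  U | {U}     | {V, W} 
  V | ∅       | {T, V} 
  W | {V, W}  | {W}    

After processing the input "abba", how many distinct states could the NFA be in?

Start in {T}.
Read 'a': T→{U, V}; now {U, V}.
Read 'b': U→{V, W}, V→{T, V}; now {T, V, W}.
Read 'b': T→∅, V→{T, V}, W→{W}; now {T, V, W}.
Read 'a': T→{U, V}, V→∅, W→{V, W}; now {U, V, W}.
That set has 3 states.

3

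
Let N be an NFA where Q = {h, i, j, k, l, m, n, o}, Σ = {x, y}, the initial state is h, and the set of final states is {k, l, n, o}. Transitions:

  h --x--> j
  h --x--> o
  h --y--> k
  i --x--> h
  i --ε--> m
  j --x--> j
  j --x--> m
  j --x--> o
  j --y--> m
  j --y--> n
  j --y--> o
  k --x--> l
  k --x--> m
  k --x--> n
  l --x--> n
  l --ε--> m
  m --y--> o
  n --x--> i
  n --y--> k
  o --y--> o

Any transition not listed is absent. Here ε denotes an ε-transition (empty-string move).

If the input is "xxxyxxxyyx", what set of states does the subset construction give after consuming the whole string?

{l, m, n}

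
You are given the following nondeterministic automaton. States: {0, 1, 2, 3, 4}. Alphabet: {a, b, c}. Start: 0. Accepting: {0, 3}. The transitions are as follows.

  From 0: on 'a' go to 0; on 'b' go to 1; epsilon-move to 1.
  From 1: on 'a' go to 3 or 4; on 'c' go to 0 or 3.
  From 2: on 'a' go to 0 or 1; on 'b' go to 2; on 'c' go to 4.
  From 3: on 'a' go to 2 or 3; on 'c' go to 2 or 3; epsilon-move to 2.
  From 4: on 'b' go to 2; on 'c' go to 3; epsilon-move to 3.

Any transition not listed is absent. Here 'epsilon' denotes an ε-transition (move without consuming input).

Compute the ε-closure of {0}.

Begin with {0}.
ε-move 0 → 1; add 1.

{0, 1}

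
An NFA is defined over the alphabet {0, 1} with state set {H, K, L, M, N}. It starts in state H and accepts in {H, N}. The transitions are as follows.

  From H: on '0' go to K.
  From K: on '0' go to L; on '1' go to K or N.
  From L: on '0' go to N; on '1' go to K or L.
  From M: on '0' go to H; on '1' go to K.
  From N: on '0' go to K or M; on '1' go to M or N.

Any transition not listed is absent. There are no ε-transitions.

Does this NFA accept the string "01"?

Start in {H}.
Read '0': {H} → {K}.
Read '1': {K} → {K, N}.
The final set {K, N} contains the accepting state N.

Yes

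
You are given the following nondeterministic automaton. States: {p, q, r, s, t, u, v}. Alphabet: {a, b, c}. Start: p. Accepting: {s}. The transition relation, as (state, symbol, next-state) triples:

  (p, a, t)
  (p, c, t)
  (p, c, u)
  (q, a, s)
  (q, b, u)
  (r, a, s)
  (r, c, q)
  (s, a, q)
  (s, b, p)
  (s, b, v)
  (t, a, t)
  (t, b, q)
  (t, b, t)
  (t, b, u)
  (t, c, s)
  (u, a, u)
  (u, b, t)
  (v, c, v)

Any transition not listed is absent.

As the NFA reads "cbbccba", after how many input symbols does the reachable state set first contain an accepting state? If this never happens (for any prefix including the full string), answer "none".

Start in {p}.
Read 'c': {p} → {t, u}.
Read 'b': {t, u} → {q, t, u}.
Read 'b': {q, t, u} → {q, t, u}.
Read 'c': {q, t, u} → {s}.
None of the earlier sets intersect F, but {s} does.

4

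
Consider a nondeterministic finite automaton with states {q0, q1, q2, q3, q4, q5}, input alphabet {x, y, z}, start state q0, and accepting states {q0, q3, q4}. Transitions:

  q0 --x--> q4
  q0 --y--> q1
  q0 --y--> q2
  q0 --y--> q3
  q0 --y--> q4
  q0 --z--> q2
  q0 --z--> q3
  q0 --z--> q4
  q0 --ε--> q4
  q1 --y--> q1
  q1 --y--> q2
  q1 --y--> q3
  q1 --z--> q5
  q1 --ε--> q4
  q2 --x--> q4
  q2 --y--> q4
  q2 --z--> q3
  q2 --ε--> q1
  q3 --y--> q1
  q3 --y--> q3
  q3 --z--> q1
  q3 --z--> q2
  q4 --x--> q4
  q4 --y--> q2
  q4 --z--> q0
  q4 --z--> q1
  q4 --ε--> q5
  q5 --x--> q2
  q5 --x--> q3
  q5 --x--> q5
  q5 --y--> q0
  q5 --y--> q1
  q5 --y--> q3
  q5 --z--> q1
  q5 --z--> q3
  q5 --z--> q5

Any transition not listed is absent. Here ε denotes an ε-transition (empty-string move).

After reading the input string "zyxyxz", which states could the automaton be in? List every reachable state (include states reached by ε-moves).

Start: ε-closure({q0}) = {q0, q4, q5}.
Read 'z': q0→{q2, q3, q4}, q4→{q0, q1}, q5→{q1, q3, q5}; now {q0, q1, q2, q3, q4, q5}.
Read 'y': q0→{q1, q2, q3, q4}, q1→{q1, q2, q3}, q2→{q4}, q3→{q1, q3}, q4→{q2}, q5→{q0, q1, q3}; union {q0, q1, q2, q3, q4}; ε-closure = {q0, q1, q2, q3, q4, q5}.
Read 'x': q0→{q4}, q1→∅, q2→{q4}, q3→∅, q4→{q4}, q5→{q2, q3, q5}; union {q2, q3, q4, q5}; ε-closure = {q1, q2, q3, q4, q5}.
Read 'y': q1→{q1, q2, q3}, q2→{q4}, q3→{q1, q3}, q4→{q2}, q5→{q0, q1, q3}; union {q0, q1, q2, q3, q4}; ε-closure = {q0, q1, q2, q3, q4, q5}.
Read 'x': q0→{q4}, q1→∅, q2→{q4}, q3→∅, q4→{q4}, q5→{q2, q3, q5}; union {q2, q3, q4, q5}; ε-closure = {q1, q2, q3, q4, q5}.
Read 'z': q1→{q5}, q2→{q3}, q3→{q1, q2}, q4→{q0, q1}, q5→{q1, q3, q5}; union {q0, q1, q2, q3, q5}; ε-closure = {q0, q1, q2, q3, q4, q5}.

{q0, q1, q2, q3, q4, q5}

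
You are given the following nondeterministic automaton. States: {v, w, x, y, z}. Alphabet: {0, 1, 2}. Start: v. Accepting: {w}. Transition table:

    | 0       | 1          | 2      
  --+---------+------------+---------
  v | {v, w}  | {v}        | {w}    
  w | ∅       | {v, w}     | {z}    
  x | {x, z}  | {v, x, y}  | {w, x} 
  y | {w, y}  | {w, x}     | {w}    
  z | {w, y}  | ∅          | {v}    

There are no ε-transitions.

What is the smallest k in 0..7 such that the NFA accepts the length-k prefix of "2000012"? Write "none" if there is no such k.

1

Start in {v}.
Read '2': v→{w}; now {w}.
None of the earlier sets intersect F, but {w} does.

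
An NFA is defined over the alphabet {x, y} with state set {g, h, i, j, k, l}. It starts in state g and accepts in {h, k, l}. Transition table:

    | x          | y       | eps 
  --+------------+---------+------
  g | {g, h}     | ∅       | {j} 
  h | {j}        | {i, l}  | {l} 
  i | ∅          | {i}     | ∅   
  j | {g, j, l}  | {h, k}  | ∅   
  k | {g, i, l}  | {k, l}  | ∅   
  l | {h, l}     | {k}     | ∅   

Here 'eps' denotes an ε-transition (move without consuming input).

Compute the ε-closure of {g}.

Begin with {g}.
ε-move g → j; add j.

{g, j}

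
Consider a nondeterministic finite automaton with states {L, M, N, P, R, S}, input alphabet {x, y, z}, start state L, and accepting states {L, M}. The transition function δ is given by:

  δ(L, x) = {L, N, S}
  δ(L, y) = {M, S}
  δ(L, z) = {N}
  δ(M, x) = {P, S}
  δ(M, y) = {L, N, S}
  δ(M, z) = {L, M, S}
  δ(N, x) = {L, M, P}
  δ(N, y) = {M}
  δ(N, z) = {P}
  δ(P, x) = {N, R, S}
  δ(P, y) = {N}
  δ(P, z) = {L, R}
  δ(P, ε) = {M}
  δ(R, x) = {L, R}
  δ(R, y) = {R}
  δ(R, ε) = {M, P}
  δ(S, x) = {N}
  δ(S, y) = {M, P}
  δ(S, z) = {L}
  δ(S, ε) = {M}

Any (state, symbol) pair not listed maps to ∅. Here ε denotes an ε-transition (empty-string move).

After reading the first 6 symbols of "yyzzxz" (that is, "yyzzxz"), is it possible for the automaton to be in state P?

Start in {L}.
Read 'y': L→{M, S}; now {M, S}.
Read 'y': M→{L, N, S}, S→{M, P}; now {L, M, N, P, S}.
Read 'z': L→{N}, M→{L, M, S}, N→{P}, P→{L, R}, S→{L}; now {L, M, N, P, R, S}.
Read 'z': L→{N}, M→{L, M, S}, N→{P}, P→{L, R}, R→∅, S→{L}; now {L, M, N, P, R, S}.
Read 'x': L→{L, N, S}, M→{P, S}, N→{L, M, P}, P→{N, R, S}, R→{L, R}, S→{N}; now {L, M, N, P, R, S}.
Read 'z': L→{N}, M→{L, M, S}, N→{P}, P→{L, R}, R→∅, S→{L}; now {L, M, N, P, R, S}.
State P is in {L, M, N, P, R, S}.

Yes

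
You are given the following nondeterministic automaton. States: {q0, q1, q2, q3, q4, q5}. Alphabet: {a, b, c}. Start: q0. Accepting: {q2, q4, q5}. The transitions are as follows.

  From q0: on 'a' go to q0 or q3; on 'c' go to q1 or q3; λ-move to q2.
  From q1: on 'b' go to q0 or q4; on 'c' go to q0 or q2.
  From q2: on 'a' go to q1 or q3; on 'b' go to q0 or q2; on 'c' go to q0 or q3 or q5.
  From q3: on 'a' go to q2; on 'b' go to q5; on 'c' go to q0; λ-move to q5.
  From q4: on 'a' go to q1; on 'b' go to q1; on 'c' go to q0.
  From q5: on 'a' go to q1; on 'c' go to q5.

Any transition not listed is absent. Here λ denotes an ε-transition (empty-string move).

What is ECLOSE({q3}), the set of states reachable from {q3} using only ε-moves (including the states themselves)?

{q3, q5}

Begin with {q3}.
ε-move q3 → q5; add q5.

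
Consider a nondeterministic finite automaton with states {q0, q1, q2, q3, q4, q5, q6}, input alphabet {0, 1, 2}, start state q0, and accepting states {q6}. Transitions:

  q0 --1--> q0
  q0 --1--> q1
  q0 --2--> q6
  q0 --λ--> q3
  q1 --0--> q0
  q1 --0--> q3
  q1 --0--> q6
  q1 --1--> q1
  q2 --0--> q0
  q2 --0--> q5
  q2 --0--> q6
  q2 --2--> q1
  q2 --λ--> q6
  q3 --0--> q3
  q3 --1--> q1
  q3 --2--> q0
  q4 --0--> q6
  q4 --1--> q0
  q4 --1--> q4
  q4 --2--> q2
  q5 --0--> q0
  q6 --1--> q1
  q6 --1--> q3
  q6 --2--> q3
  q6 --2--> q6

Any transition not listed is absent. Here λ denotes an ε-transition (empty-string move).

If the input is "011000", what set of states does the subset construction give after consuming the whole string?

{q3}

Start: ε-closure({q0}) = {q0, q3}.
Read '0': {q0, q3} → {q3}.
Read '1': {q3} → {q1}.
Read '1': {q1} → {q1}.
Read '0': {q1} → {q0, q3, q6}.
Read '0': {q0, q3, q6} → {q3}.
Read '0': {q3} → {q3}.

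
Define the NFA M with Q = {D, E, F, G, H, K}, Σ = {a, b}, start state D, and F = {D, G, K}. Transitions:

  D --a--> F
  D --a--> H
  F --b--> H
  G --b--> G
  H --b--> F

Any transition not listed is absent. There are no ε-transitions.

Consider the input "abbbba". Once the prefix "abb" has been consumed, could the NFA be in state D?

Start in {D}.
Read 'a': {D} → {F, H}.
Read 'b': {F, H} → {F, H}.
Read 'b': {F, H} → {F, H}.
State D is not in {F, H}.

No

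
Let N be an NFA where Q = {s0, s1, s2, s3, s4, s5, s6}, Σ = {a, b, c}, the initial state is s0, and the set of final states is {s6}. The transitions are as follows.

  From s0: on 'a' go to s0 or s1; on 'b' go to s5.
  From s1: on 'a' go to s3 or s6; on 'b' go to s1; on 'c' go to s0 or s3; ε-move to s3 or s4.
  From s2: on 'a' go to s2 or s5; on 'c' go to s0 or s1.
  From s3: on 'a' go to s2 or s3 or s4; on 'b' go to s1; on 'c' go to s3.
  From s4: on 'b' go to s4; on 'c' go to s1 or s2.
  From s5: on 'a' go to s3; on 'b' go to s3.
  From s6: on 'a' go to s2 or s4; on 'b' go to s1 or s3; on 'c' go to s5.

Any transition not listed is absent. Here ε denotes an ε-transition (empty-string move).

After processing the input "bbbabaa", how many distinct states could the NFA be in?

Start in {s0}.
Read 'b': {s0} → {s5}.
Read 'b': {s5} → {s3}.
Read 'b': {s3} → {s1, s3, s4}.
Read 'a': {s1, s3, s4} → {s2, s3, s4, s6}.
Read 'b': {s2, s3, s4, s6} → {s1, s3, s4}.
Read 'a': {s1, s3, s4} → {s2, s3, s4, s6}.
Read 'a': {s2, s3, s4, s6} → {s2, s3, s4, s5}.
That set has 4 states.

4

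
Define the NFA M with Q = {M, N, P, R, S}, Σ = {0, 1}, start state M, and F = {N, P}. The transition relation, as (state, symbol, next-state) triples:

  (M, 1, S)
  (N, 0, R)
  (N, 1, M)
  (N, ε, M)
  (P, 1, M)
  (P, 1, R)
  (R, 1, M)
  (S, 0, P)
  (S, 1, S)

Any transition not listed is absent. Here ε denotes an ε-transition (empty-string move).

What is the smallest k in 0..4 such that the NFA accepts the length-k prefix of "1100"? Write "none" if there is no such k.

3

Start in {M}.
Read '1': M→{S}; now {S}.
Read '1': S→{S}; now {S}.
Read '0': S→{P}; now {P}.
None of the earlier sets intersect F, but {P} does.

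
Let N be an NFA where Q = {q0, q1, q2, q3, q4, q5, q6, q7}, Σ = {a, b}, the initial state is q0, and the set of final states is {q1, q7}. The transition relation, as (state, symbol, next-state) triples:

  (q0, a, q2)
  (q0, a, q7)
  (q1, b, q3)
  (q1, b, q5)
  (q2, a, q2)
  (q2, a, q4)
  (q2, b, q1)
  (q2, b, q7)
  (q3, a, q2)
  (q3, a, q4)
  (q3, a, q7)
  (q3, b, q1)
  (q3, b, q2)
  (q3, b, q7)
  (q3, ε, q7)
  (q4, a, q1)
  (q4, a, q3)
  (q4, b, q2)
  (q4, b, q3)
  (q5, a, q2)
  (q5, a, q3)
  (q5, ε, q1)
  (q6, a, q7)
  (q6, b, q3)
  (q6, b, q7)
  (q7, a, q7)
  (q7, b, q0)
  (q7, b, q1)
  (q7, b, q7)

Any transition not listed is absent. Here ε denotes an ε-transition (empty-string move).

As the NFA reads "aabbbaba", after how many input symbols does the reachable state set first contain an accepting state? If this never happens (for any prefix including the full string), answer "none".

Start in {q0}.
Read 'a': {q0} → {q2, q7}.
None of the earlier sets intersect F, but {q2, q7} does.

1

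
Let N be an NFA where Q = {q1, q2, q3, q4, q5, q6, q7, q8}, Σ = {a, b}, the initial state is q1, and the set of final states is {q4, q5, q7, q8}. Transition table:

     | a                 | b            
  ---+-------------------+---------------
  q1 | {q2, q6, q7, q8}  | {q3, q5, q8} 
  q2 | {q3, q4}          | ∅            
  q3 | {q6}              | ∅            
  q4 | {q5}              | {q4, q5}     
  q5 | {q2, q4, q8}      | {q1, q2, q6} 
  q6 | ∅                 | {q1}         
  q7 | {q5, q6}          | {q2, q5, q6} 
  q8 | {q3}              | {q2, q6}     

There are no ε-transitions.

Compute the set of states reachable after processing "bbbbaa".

{q3, q4, q5, q6}

Start in {q1}.
Read 'b': q1→{q3, q5, q8}; now {q3, q5, q8}.
Read 'b': q3→∅, q5→{q1, q2, q6}, q8→{q2, q6}; now {q1, q2, q6}.
Read 'b': q1→{q3, q5, q8}, q2→∅, q6→{q1}; now {q1, q3, q5, q8}.
Read 'b': q1→{q3, q5, q8}, q3→∅, q5→{q1, q2, q6}, q8→{q2, q6}; now {q1, q2, q3, q5, q6, q8}.
Read 'a': q1→{q2, q6, q7, q8}, q2→{q3, q4}, q3→{q6}, q5→{q2, q4, q8}, q6→∅, q8→{q3}; now {q2, q3, q4, q6, q7, q8}.
Read 'a': q2→{q3, q4}, q3→{q6}, q4→{q5}, q6→∅, q7→{q5, q6}, q8→{q3}; now {q3, q4, q5, q6}.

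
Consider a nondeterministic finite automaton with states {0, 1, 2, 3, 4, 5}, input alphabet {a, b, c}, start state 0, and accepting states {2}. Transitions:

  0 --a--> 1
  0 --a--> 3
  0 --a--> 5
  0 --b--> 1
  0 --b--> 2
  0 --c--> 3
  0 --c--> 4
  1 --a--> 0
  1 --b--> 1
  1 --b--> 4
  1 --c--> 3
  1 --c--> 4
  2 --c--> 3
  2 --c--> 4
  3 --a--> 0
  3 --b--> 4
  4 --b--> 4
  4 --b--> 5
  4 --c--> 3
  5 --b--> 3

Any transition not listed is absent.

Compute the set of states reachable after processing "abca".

{0}

Start in {0}.
Read 'a': 0→{1, 3, 5}; now {1, 3, 5}.
Read 'b': 1→{1, 4}, 3→{4}, 5→{3}; now {1, 3, 4}.
Read 'c': 1→{3, 4}, 3→∅, 4→{3}; now {3, 4}.
Read 'a': 3→{0}, 4→∅; now {0}.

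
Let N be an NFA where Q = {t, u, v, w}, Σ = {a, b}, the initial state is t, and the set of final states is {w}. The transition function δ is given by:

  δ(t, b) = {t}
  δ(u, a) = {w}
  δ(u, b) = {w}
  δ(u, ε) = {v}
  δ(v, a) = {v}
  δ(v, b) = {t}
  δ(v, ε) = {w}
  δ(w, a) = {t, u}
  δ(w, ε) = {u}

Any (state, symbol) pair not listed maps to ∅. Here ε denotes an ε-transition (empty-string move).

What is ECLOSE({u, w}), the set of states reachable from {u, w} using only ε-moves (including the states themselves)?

{u, v, w}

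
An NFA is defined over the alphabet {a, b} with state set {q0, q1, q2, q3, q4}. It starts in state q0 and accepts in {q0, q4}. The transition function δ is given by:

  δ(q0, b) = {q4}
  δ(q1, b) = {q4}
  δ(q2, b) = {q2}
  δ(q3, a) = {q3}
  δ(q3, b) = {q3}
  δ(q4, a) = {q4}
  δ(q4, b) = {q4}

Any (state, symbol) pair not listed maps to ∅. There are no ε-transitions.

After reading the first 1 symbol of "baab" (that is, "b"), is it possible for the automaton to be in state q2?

No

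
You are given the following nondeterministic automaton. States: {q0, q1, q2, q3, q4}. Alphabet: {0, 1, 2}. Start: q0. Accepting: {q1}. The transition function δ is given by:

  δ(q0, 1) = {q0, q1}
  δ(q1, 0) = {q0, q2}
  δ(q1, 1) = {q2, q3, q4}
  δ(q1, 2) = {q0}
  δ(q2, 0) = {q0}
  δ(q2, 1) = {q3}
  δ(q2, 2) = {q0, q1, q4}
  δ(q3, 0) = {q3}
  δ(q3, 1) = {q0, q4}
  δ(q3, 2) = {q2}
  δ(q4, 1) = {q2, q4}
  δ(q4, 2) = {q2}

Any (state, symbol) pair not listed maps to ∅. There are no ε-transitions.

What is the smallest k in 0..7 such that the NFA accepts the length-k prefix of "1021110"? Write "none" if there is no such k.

1

Start in {q0}.
Read '1': q0→{q0, q1}; now {q0, q1}.
None of the earlier sets intersect F, but {q0, q1} does.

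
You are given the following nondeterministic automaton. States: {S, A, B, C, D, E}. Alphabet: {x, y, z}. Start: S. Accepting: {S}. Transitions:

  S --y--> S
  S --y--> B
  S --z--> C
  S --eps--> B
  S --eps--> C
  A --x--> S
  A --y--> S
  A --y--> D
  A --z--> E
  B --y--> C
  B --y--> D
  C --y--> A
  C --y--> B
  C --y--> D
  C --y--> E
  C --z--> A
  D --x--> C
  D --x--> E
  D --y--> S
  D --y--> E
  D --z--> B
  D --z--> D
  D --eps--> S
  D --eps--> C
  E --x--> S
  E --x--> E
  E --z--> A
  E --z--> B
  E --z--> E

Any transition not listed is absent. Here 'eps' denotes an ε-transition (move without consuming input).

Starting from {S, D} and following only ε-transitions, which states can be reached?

{S, B, C, D}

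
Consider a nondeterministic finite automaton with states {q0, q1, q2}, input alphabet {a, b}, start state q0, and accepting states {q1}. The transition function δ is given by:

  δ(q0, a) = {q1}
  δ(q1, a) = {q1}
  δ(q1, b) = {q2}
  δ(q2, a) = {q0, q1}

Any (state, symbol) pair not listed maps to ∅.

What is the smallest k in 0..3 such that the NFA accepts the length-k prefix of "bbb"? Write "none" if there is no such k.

none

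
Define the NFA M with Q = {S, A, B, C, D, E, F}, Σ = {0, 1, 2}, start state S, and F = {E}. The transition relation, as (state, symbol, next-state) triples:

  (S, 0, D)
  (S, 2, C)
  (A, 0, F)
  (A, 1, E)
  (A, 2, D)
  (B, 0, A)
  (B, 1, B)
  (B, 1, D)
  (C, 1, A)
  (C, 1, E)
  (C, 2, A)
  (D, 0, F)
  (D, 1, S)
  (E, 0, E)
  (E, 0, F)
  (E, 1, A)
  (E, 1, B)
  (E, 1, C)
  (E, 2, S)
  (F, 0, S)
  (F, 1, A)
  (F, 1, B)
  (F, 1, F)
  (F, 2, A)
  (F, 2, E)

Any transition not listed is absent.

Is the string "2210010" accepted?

No

Start in {S}.
Read '2': S→{C}; now {C}.
Read '2': C→{A}; now {A}.
Read '1': A→{E}; now {E}.
Read '0': E→{E, F}; now {E, F}.
Read '0': E→{E, F}, F→{S}; now {S, E, F}.
Read '1': S→∅, E→{A, B, C}, F→{A, B, F}; now {A, B, C, F}.
Read '0': A→{F}, B→{A}, C→∅, F→{S}; now {S, A, F}.
The final set {S, A, F} contains no accepting state.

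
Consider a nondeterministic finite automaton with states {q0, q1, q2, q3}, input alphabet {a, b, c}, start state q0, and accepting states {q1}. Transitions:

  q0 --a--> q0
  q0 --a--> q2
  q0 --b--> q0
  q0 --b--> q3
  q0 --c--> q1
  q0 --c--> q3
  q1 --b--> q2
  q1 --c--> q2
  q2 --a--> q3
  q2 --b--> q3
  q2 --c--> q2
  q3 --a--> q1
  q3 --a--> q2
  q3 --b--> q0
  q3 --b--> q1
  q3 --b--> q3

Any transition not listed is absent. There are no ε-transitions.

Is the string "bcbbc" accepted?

Start in {q0}.
Read 'b': q0→{q0, q3}; now {q0, q3}.
Read 'c': q0→{q1, q3}, q3→∅; now {q1, q3}.
Read 'b': q1→{q2}, q3→{q0, q1, q3}; now {q0, q1, q2, q3}.
Read 'b': q0→{q0, q3}, q1→{q2}, q2→{q3}, q3→{q0, q1, q3}; now {q0, q1, q2, q3}.
Read 'c': q0→{q1, q3}, q1→{q2}, q2→{q2}, q3→∅; now {q1, q2, q3}.
The final set {q1, q2, q3} contains the accepting state q1.

Yes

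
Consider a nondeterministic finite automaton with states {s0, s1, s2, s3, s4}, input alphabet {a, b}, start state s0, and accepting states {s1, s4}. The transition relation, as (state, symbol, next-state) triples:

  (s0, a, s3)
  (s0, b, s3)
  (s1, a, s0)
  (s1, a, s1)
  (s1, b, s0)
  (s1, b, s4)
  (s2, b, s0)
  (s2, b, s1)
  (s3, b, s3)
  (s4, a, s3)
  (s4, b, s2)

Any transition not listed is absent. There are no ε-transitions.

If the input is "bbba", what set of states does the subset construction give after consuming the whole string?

∅

Start in {s0}.
Read 'b': s0→{s3}; now {s3}.
Read 'b': s3→{s3}; now {s3}.
Read 'b': s3→{s3}; now {s3}.
Read 'a': s3→∅; now ∅.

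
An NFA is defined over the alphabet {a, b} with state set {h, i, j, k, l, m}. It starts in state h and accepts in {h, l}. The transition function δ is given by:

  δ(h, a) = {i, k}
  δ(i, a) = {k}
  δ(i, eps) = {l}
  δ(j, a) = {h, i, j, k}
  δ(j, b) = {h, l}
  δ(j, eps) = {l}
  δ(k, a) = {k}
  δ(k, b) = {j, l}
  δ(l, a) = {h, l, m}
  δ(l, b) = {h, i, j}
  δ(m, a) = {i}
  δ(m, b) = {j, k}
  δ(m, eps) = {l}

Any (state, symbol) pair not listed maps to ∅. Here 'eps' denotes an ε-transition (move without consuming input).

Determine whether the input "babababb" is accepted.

No

Start in {h}.
Read 'b': h→∅; now ∅.
The set is empty and remains empty for the remaining 7 symbols.
The final set ∅ contains no accepting state.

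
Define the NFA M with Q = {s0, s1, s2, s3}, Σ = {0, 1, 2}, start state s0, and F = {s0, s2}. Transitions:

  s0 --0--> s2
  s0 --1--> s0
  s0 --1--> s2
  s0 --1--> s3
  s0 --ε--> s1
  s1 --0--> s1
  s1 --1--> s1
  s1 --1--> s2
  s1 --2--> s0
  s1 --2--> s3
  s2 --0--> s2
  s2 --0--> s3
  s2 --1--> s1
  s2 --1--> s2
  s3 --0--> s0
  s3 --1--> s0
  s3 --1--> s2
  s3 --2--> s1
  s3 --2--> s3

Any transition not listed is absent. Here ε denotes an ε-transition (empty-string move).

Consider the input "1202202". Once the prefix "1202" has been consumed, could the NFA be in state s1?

Start: ε-closure({s0}) = {s0, s1}.
Read '1': {s0, s1} → {s0, s1, s2, s3}.
Read '2': {s0, s1, s2, s3} → {s0, s1, s3}.
Read '0': {s0, s1, s3} → {s0, s1, s2}.
Read '2': {s0, s1, s2} → {s0, s1, s3}.
State s1 is in {s0, s1, s3}.

Yes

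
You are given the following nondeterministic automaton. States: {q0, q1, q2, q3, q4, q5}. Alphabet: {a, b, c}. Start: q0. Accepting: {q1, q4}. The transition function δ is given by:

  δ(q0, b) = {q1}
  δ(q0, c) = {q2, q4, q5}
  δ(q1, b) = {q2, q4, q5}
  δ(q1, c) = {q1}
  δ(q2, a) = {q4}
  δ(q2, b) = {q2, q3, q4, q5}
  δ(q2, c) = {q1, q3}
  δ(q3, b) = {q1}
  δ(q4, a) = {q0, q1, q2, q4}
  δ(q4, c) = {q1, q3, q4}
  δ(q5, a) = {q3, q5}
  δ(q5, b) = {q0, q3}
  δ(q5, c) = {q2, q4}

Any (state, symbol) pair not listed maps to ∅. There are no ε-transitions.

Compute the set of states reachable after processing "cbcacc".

Start in {q0}.
Read 'c': {q0} → {q2, q4, q5}.
Read 'b': {q2, q4, q5} → {q0, q2, q3, q4, q5}.
Read 'c': {q0, q2, q3, q4, q5} → {q1, q2, q3, q4, q5}.
Read 'a': {q1, q2, q3, q4, q5} → {q0, q1, q2, q3, q4, q5}.
Read 'c': {q0, q1, q2, q3, q4, q5} → {q1, q2, q3, q4, q5}.
Read 'c': {q1, q2, q3, q4, q5} → {q1, q2, q3, q4}.

{q1, q2, q3, q4}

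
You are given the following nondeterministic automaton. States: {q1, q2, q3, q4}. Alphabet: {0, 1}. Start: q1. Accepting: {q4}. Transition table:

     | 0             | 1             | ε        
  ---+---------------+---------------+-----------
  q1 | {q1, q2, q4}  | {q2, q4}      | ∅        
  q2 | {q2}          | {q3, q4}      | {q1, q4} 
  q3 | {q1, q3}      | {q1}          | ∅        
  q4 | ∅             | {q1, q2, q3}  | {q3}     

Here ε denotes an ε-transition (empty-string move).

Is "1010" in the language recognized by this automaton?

Yes

Start in {q1}.
Read '1': {q1} → {q1, q2, q3, q4}.
Read '0': {q1, q2, q3, q4} → {q1, q2, q3, q4}.
Read '1': {q1, q2, q3, q4} → {q1, q2, q3, q4}.
Read '0': {q1, q2, q3, q4} → {q1, q2, q3, q4}.
The final set {q1, q2, q3, q4} contains the accepting state q4.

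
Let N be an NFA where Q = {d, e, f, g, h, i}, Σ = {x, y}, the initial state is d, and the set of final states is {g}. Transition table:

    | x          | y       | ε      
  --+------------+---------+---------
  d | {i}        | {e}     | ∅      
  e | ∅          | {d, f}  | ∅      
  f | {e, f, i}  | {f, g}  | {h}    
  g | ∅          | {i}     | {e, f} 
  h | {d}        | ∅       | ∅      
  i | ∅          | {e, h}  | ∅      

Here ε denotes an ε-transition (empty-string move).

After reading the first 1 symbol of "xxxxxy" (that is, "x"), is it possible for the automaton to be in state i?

Yes

Start in {d}.
Read 'x': d→{i}; now {i}.
State i is in {i}.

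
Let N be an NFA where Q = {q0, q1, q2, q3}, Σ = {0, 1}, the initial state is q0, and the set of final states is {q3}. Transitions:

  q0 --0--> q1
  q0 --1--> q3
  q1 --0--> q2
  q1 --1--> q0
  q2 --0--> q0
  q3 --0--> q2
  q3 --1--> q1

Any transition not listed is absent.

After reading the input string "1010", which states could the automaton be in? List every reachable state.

Start in {q0}.
Read '1': {q0} → {q3}.
Read '0': {q3} → {q2}.
Read '1': {q2} → ∅.
The set is empty and remains empty for the remaining 1 symbol.

∅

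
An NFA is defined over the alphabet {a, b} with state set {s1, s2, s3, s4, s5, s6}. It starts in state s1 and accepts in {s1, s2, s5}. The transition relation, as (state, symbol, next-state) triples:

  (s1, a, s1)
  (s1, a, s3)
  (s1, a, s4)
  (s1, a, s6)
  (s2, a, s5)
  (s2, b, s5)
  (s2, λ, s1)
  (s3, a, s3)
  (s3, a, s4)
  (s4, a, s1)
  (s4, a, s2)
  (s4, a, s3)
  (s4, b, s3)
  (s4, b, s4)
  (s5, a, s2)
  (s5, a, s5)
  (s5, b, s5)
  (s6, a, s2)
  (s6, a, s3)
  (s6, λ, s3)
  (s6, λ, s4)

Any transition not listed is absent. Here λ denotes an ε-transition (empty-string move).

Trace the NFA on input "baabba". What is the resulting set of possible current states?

∅

Start in {s1}.
Read 'b': {s1} → ∅.
The set is empty and remains empty for the remaining 5 symbols.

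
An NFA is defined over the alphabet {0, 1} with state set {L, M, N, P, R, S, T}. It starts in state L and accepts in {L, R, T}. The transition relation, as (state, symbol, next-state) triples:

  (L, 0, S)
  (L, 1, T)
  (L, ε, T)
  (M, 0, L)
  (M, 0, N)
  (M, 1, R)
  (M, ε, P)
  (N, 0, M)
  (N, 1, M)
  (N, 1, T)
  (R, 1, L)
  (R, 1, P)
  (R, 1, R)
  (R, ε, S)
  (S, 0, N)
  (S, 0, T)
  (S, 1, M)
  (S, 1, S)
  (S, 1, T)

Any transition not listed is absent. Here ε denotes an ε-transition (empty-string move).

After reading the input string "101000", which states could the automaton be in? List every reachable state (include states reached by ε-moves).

Start: ε-closure({L}) = {L, T}.
Read '1': L→{T}, T→∅; now {T}.
Read '0': T→∅; now ∅.
The set is empty and remains empty for the remaining 4 symbols.

∅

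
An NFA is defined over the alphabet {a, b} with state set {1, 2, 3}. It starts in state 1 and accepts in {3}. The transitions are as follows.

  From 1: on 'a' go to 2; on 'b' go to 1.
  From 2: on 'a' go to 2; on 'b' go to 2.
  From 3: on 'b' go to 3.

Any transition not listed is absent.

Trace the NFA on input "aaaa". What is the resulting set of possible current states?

Start in {1}.
Read 'a': 1→{2}; now {2}.
Read 'a': 2→{2}; now {2}.
Read 'a': 2→{2}; now {2}.
Read 'a': 2→{2}; now {2}.

{2}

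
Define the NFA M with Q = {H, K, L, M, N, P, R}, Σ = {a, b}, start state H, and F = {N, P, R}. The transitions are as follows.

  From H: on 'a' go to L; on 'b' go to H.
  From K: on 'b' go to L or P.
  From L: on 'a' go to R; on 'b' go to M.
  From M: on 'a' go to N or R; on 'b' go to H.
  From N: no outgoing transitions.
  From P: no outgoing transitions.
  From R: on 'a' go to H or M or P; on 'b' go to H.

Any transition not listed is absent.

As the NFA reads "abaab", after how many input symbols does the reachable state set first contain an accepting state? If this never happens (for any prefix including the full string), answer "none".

3

Start in {H}.
Read 'a': H→{L}; now {L}.
Read 'b': L→{M}; now {M}.
Read 'a': M→{N, R}; now {N, R}.
None of the earlier sets intersect F, but {N, R} does.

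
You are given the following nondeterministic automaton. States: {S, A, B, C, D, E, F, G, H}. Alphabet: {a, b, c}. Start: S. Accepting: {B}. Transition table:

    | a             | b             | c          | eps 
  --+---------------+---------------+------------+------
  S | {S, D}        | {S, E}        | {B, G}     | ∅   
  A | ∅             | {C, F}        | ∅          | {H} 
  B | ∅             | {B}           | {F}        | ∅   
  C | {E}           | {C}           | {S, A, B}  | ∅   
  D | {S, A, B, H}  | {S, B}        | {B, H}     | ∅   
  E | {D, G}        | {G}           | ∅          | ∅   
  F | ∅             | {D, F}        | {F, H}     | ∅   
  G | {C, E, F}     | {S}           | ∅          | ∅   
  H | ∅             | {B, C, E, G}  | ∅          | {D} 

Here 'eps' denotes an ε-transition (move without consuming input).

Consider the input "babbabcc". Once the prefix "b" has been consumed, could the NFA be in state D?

No

Start in {S}.
Read 'b': S→{S, E}; now {S, E}.
State D is not in {S, E}.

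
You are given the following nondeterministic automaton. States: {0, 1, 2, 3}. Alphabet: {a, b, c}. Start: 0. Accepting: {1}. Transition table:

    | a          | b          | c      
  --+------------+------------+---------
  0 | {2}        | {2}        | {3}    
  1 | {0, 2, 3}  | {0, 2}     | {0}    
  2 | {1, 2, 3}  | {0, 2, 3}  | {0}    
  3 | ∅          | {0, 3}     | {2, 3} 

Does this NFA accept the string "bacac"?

Start in {0}.
Read 'b': 0→{2}; now {2}.
Read 'a': 2→{1, 2, 3}; now {1, 2, 3}.
Read 'c': 1→{0}, 2→{0}, 3→{2, 3}; now {0, 2, 3}.
Read 'a': 0→{2}, 2→{1, 2, 3}, 3→∅; now {1, 2, 3}.
Read 'c': 1→{0}, 2→{0}, 3→{2, 3}; now {0, 2, 3}.
The final set {0, 2, 3} contains no accepting state.

No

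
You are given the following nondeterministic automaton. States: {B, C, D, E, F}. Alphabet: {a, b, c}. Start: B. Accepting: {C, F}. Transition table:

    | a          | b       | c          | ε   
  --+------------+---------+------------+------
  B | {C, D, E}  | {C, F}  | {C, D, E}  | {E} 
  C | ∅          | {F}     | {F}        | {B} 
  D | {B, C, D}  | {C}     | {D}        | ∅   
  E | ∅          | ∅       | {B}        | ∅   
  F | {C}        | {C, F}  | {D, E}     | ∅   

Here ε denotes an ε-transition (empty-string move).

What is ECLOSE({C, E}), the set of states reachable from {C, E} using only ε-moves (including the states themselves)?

{B, C, E}

Begin with {C, E}.
ε-move C → B; add B.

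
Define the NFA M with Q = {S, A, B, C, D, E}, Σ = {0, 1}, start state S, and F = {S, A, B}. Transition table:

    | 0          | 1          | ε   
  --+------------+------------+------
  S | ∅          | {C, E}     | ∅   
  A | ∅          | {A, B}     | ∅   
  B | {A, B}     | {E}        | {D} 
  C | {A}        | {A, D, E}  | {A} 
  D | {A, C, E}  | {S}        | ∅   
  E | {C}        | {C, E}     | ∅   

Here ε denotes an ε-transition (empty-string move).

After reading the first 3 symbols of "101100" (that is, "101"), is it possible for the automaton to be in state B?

Yes

Start in {S}.
Read '1': S→{C, E}; union {C, E}; ε-closure = {A, C, E}.
Read '0': A→∅, C→{A}, E→{C}; now {A, C}.
Read '1': A→{A, B}, C→{A, D, E}; now {A, B, D, E}.
State B is in {A, B, D, E}.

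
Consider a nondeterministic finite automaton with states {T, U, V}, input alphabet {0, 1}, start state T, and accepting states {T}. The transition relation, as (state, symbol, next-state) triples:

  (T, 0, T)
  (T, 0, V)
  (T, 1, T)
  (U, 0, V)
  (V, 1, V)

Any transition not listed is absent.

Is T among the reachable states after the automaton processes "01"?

Yes

Start in {T}.
Read '0': {T} → {T, V}.
Read '1': {T, V} → {T, V}.
State T is in {T, V}.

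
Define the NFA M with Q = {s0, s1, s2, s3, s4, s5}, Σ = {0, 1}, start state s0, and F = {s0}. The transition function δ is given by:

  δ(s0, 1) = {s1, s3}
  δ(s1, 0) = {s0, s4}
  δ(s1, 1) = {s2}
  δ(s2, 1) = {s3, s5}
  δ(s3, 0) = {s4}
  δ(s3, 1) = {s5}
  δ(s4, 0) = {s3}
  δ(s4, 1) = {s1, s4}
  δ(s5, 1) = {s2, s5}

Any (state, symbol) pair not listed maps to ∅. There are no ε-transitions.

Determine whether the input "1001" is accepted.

Start in {s0}.
Read '1': s0→{s1, s3}; now {s1, s3}.
Read '0': s1→{s0, s4}, s3→{s4}; now {s0, s4}.
Read '0': s0→∅, s4→{s3}; now {s3}.
Read '1': s3→{s5}; now {s5}.
The final set {s5} contains no accepting state.

No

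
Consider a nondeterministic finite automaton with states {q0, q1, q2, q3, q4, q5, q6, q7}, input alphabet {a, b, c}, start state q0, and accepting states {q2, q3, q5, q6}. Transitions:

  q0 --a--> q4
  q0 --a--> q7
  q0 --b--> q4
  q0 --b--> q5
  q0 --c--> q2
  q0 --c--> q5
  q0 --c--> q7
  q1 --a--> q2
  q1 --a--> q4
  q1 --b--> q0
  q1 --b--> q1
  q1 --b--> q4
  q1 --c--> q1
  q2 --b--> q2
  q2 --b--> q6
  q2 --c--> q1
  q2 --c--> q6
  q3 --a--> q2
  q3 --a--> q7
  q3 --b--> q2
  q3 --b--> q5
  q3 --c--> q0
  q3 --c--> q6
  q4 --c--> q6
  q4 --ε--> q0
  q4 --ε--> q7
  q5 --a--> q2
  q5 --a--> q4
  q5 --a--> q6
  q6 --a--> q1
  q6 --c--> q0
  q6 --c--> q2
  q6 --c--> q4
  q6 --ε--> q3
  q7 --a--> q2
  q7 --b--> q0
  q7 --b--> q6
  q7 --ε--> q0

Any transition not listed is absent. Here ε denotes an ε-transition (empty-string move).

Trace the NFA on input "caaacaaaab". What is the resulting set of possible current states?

{q0, q2, q3, q4, q5, q6, q7}

Start in {q0}.
Read 'c': {q0} → {q0, q2, q5, q7}.
Read 'a': {q0, q2, q5, q7} → {q0, q2, q3, q4, q6, q7}.
Read 'a': {q0, q2, q3, q4, q6, q7} → {q0, q1, q2, q4, q7}.
Read 'a': {q0, q1, q2, q4, q7} → {q0, q2, q4, q7}.
Read 'c': {q0, q2, q4, q7} → {q0, q1, q2, q3, q5, q6, q7}.
Read 'a': {q0, q1, q2, q3, q5, q6, q7} → {q0, q1, q2, q3, q4, q6, q7}.
Read 'a': {q0, q1, q2, q3, q4, q6, q7} → {q0, q1, q2, q4, q7}.
Read 'a': {q0, q1, q2, q4, q7} → {q0, q2, q4, q7}.
Read 'a': {q0, q2, q4, q7} → {q0, q2, q4, q7}.
Read 'b': {q0, q2, q4, q7} → {q0, q2, q3, q4, q5, q6, q7}.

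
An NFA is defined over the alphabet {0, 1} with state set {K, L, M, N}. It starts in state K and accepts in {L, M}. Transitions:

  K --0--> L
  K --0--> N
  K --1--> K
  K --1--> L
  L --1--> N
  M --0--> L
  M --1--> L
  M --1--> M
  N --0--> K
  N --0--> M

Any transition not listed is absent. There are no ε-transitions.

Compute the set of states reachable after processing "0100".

{L, N}

Start in {K}.
Read '0': {K} → {L, N}.
Read '1': {L, N} → {N}.
Read '0': {N} → {K, M}.
Read '0': {K, M} → {L, N}.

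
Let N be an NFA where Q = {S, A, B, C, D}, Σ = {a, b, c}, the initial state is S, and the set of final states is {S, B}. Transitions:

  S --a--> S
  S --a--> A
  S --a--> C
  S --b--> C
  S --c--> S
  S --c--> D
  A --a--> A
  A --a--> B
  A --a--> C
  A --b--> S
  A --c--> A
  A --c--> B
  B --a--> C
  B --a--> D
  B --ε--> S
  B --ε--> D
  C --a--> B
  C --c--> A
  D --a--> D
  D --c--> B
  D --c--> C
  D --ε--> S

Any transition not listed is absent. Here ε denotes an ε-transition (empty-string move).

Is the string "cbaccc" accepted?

Yes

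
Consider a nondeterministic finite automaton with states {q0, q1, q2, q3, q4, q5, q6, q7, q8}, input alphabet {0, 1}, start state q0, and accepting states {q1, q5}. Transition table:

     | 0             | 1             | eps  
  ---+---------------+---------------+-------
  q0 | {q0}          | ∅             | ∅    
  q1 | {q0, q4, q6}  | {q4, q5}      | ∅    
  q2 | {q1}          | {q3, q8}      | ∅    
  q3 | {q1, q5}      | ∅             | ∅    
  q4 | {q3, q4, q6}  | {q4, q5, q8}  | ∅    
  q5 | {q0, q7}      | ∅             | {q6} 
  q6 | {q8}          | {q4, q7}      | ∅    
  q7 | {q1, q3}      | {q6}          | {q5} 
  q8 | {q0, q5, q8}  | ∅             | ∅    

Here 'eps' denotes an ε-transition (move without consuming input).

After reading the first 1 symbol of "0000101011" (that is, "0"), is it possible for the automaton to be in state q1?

No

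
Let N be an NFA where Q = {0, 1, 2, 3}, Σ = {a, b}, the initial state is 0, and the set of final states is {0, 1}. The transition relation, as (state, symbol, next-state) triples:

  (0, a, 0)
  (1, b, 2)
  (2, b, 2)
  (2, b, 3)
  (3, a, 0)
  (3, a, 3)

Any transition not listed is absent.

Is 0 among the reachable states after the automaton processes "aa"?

Yes

Start in {0}.
Read 'a': {0} → {0}.
Read 'a': {0} → {0}.
State 0 is in {0}.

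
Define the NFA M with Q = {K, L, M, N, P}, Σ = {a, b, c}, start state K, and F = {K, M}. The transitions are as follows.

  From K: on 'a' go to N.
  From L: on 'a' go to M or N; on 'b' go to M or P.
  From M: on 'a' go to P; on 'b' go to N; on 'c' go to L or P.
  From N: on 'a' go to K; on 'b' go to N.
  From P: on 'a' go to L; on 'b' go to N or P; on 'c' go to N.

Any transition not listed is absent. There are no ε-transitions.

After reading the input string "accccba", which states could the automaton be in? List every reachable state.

Start in {K}.
Read 'a': K→{N}; now {N}.
Read 'c': N→∅; now ∅.
The set is empty and remains empty for the remaining 5 symbols.

∅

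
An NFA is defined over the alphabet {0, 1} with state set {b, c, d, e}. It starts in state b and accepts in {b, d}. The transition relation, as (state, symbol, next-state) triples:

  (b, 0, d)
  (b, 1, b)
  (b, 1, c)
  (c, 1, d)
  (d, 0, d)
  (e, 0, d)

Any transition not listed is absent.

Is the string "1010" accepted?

No

Start in {b}.
Read '1': b→{b, c}; now {b, c}.
Read '0': b→{d}, c→∅; now {d}.
Read '1': d→∅; now ∅.
The set is empty and remains empty for the remaining 1 symbol.
The final set ∅ contains no accepting state.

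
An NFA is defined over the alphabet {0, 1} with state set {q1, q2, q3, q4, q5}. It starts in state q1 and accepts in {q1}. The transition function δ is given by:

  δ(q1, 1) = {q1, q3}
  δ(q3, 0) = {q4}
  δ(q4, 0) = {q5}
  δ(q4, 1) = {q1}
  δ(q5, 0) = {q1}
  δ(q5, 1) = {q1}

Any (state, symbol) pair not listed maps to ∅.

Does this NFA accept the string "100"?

No

Start in {q1}.
Read '1': q1→{q1, q3}; now {q1, q3}.
Read '0': q1→∅, q3→{q4}; now {q4}.
Read '0': q4→{q5}; now {q5}.
The final set {q5} contains no accepting state.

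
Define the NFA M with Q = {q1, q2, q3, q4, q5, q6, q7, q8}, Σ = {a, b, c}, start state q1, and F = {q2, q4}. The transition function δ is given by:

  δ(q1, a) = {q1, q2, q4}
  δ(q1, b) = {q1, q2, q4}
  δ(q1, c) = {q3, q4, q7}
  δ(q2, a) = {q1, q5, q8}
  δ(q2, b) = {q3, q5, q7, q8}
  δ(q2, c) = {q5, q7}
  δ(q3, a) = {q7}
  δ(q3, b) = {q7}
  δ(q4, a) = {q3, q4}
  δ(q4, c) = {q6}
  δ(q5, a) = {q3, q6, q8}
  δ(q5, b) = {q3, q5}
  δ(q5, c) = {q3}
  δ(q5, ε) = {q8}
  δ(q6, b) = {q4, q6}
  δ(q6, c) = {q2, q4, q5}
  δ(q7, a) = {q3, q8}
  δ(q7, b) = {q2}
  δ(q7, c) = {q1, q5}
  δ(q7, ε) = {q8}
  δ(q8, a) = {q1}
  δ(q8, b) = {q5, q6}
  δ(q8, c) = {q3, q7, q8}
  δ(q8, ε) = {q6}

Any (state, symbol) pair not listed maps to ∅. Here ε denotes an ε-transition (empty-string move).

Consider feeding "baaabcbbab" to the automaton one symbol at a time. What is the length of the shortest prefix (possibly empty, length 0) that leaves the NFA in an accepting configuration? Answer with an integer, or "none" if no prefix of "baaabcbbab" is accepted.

1

Start in {q1}.
Read 'b': q1→{q1, q2, q4}; now {q1, q2, q4}.
None of the earlier sets intersect F, but {q1, q2, q4} does.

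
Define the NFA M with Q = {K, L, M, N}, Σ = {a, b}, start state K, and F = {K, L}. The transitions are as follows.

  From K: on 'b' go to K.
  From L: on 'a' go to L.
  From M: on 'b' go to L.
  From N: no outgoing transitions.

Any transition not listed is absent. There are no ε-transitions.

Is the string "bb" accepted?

Yes

Start in {K}.
Read 'b': K→{K}; now {K}.
Read 'b': K→{K}; now {K}.
The final set {K} contains the accepting state K.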